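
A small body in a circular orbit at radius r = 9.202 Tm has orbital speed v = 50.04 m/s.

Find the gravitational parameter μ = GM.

Convert to SI: r = 9.202 Tm = 9.202e+12 m.
For a circular orbit v² = GM/r, so GM = v² · r.
GM = (50.04)² · 9.202e+12 m³/s² ≈ 2.304e+16 m³/s² = 2.304 × 10^16 m³/s².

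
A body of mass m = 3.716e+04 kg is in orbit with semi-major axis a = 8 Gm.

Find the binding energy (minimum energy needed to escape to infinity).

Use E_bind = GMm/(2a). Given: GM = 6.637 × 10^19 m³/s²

Convert to SI: a = 8 Gm = 8e+09 m.
Total orbital energy is E = −GMm/(2a); binding energy is E_bind = −E = GMm/(2a).
E_bind = 6.637e+19 · 3.716e+04 / (2 · 8e+09) J ≈ 1.541e+14 J = 154.1 TJ.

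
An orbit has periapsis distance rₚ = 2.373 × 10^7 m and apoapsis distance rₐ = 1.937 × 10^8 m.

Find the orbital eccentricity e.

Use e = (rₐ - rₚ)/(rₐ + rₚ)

e = (rₐ − rₚ) / (rₐ + rₚ).
e = (1.937e+08 − 2.373e+07) / (1.937e+08 + 2.373e+07) = 1.6997e+08 / 2.1743e+08 ≈ 0.7817.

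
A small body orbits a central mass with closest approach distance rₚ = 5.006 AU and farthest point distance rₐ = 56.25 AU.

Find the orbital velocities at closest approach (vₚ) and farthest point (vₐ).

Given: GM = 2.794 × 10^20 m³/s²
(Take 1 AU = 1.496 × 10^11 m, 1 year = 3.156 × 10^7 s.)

Convert to SI: rₚ = 5.006 AU = 7.48898e+11 m; rₐ = 56.25 AU = 8.415e+12 m.
Use the vis-viva equation v² = GM(2/r − 1/a) with a = (rₚ + rₐ)/2 = (7.48898e+11 + 8.415e+12)/2 = 4.58195e+12 m.
vₚ = √(GM · (2/rₚ − 1/a)) = √(2.794e+20 · (2/7.48898e+11 − 1/4.58195e+12)) m/s ≈ 2.618e+04 m/s = 5.522 AU/year.
vₐ = √(GM · (2/rₐ − 1/a)) = √(2.794e+20 · (2/8.415e+12 − 1/4.58195e+12)) m/s ≈ 2330 m/s = 0.4914 AU/year.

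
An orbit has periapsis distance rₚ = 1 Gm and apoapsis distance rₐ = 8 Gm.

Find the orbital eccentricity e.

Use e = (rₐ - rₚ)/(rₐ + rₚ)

Convert to SI: rₚ = 1 Gm = 1e+09 m; rₐ = 8 Gm = 8e+09 m.
e = (rₐ − rₚ) / (rₐ + rₚ).
e = (8e+09 − 1e+09) / (8e+09 + 1e+09) = 7e+09 / 9e+09 ≈ 0.7778.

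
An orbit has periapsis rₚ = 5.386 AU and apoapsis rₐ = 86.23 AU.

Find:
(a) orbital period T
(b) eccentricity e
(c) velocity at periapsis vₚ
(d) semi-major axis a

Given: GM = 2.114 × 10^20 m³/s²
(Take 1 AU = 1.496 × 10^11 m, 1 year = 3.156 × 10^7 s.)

Convert to SI: rₚ = 5.386 AU = 8.05746e+11 m; rₐ = 86.23 AU = 1.29e+13 m.
(a) With a = (rₚ + rₐ)/2 = 6.85288e+12 m, T = 2π √(a³/GM) = 2π √((6.85288e+12)³/2.114e+20) s ≈ 7.752e+09 s
(b) e = (rₐ − rₚ)/(rₐ + rₚ) = (1.29e+13 − 8.05746e+11)/(1.29e+13 + 8.05746e+11) ≈ 0.8824
(c) With a = (rₚ + rₐ)/2 = 6.85288e+12 m, vₚ = √(GM (2/rₚ − 1/a)) = √(2.114e+20 · (2/8.05746e+11 − 1/6.85288e+12)) m/s ≈ 2.222e+04 m/s
(d) a = (rₚ + rₐ)/2 = (8.05746e+11 + 1.29e+13)/2 ≈ 6.853e+12 m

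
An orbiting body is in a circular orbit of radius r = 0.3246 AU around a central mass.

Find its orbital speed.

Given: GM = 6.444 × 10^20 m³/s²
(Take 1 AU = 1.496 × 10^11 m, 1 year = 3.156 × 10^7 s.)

Convert to SI: r = 0.3246 AU = 4.85602e+10 m.
For a circular orbit, gravity supplies the centripetal force, so v = √(GM / r).
v = √(6.444e+20 / 4.85602e+10) m/s ≈ 1.152e+05 m/s = 24.3 AU/year.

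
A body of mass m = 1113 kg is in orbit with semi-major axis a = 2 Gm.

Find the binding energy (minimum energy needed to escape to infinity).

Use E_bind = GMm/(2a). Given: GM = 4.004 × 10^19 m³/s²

Convert to SI: a = 2 Gm = 2e+09 m.
Total orbital energy is E = −GMm/(2a); binding energy is E_bind = −E = GMm/(2a).
E_bind = 4.004e+19 · 1113 / (2 · 2e+09) J ≈ 1.114e+13 J = 11.14 TJ.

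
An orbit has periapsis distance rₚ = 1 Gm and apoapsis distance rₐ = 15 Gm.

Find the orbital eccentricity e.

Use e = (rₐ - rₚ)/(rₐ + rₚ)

Convert to SI: rₚ = 1 Gm = 1e+09 m; rₐ = 15 Gm = 1.5e+10 m.
e = (rₐ − rₚ) / (rₐ + rₚ).
e = (1.5e+10 − 1e+09) / (1.5e+10 + 1e+09) = 1.4e+10 / 1.6e+10 ≈ 0.875.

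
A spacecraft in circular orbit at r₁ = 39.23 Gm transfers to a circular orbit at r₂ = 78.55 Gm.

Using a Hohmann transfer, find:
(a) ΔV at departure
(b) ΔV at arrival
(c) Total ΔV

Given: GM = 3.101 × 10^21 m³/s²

Convert to SI: r₁ = 39.23 Gm = 3.923e+10 m; r₂ = 78.55 Gm = 7.855e+10 m.
Transfer semi-major axis: a_t = (r₁ + r₂)/2 = (3.923e+10 + 7.855e+10)/2 = 5.889e+10 m.
Circular speeds: v₁ = √(GM/r₁) = 281152 m/s, v₂ = √(GM/r₂) = 198691 m/s.
Transfer speeds (vis-viva v² = GM(2/r − 1/a_t)): v₁ᵗ = 324709 m/s, v₂ᵗ = 162168 m/s.
(a) ΔV₁ = |v₁ᵗ − v₁| ≈ 4.356e+04 m/s = 43.56 km/s.
(b) ΔV₂ = |v₂ − v₂ᵗ| ≈ 3.652e+04 m/s = 36.52 km/s.
(c) ΔV_total = ΔV₁ + ΔV₂ ≈ 8.008e+04 m/s = 80.08 km/s.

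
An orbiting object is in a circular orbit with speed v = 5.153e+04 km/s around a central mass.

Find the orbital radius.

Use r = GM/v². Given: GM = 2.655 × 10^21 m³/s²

Convert to SI: v = 5.153e+04 km/s = 5.153e+07 m/s.
For a circular orbit, v² = GM / r, so r = GM / v².
r = 2.655e+21 / (5.153e+07)² m ≈ 9.999e+05 m = 999.9 km.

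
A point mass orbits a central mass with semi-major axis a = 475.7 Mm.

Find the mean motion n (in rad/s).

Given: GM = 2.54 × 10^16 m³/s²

Convert to SI: a = 475.7 Mm = 4.757e+08 m.
n = √(GM / a³).
n = √(2.54e+16 / (4.757e+08)³) rad/s ≈ 1.536e-05 rad/s.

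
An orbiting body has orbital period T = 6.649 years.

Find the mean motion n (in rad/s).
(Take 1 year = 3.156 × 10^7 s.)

Convert to SI: T = 6.649 years = 2.09842e+08 s.
n = 2π / T.
n = 2π / 2.09842e+08 s ≈ 2.994e-08 rad/s.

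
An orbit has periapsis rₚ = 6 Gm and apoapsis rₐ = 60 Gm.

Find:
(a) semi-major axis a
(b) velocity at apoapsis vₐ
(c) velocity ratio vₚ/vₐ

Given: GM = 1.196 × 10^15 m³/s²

Convert to SI: rₚ = 6 Gm = 6e+09 m; rₐ = 60 Gm = 6e+10 m.
(a) a = (rₚ + rₐ)/2 = (6e+09 + 6e+10)/2 ≈ 3.3e+10 m
(b) With a = (rₚ + rₐ)/2 = 3.3e+10 m, vₐ = √(GM (2/rₐ − 1/a)) = √(1.196e+15 · (2/6e+10 − 1/3.3e+10)) m/s ≈ 60.2 m/s
(c) Conservation of angular momentum (rₚvₚ = rₐvₐ) gives vₚ/vₐ = rₐ/rₚ = 6e+10/6e+09 ≈ 10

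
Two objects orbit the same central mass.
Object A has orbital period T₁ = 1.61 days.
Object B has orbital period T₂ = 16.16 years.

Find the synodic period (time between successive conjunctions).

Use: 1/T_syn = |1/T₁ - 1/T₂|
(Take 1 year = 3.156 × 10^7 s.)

Convert to SI: T₁ = 1.61 days = 139104 s; T₂ = 16.16 years = 5.1001e+08 s.
T_syn = |T₁ · T₂ / (T₁ − T₂)|.
T_syn = |139104 · 5.1001e+08 / (139104 − 5.1001e+08)| s ≈ 1.391e+05 s = 1.61 days.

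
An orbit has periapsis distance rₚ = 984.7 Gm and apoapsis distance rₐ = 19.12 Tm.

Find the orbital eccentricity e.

Convert to SI: rₚ = 984.7 Gm = 9.847e+11 m; rₐ = 19.12 Tm = 1.912e+13 m.
e = (rₐ − rₚ) / (rₐ + rₚ).
e = (1.912e+13 − 9.847e+11) / (1.912e+13 + 9.847e+11) = 1.81353e+13 / 2.01047e+13 ≈ 0.902.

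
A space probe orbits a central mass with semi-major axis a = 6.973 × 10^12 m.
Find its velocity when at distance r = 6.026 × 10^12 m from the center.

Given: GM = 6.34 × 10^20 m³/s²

Vis-viva: v = √(GM · (2/r − 1/a)).
2/r − 1/a = 2/6.026e+12 − 1/6.973e+12 = 1.88485e-13 m⁻¹.
v = √(6.34e+20 · 1.88485e-13) m/s ≈ 1.093e+04 m/s = 10.93 km/s.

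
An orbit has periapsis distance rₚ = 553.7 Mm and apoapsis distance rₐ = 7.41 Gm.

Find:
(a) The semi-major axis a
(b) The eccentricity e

Convert to SI: rₚ = 553.7 Mm = 5.537e+08 m; rₐ = 7.41 Gm = 7.41e+09 m.
(a) a = (rₚ + rₐ) / 2 = (5.537e+08 + 7.41e+09) / 2 ≈ 3.982e+09 m = 3.982 Gm.
(b) e = (rₐ − rₚ) / (rₐ + rₚ) = (7.41e+09 − 5.537e+08) / (7.41e+09 + 5.537e+08) ≈ 0.8609.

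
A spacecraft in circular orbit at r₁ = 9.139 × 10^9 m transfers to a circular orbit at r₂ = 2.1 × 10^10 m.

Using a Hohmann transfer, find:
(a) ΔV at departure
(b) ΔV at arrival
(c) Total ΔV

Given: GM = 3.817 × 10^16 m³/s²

Transfer semi-major axis: a_t = (r₁ + r₂)/2 = (9.139e+09 + 2.1e+10)/2 = 1.50695e+10 m.
Circular speeds: v₁ = √(GM/r₁) = 2043.67 m/s, v₂ = √(GM/r₂) = 1348.19 m/s.
Transfer speeds (vis-viva v² = GM(2/r − 1/a_t)): v₁ᵗ = 2412.53 m/s, v₂ᵗ = 1049.91 m/s.
(a) ΔV₁ = |v₁ᵗ − v₁| ≈ 368.9 m/s = 368.9 m/s.
(b) ΔV₂ = |v₂ − v₂ᵗ| ≈ 298.3 m/s = 298.3 m/s.
(c) ΔV_total = ΔV₁ + ΔV₂ ≈ 667.1 m/s = 667.1 m/s.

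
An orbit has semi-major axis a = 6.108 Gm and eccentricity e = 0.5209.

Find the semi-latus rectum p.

Convert to SI: a = 6.108 Gm = 6.108e+09 m.
p = a (1 − e²).
p = 6.108e+09 · (1 − (0.5209)²) = 6.108e+09 · 0.728663 ≈ 4.451e+09 m = 4.451 Gm.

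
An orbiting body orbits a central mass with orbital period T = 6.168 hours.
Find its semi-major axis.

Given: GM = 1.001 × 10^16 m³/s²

Convert to SI: T = 6.168 hours = 22204.8 s.
Invert Kepler's third law: a = (GM · T² / (4π²))^(1/3).
Substituting T = 22204.8 s and GM = 1.001e+16 m³/s²:
a = (1.001e+16 · (22204.8)² / (4π²))^(1/3) m
a ≈ 5e+07 m = 50 Mm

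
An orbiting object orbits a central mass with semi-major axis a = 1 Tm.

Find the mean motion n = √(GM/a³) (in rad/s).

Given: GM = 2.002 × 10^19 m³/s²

Convert to SI: a = 1 Tm = 1e+12 m.
n = √(GM / a³).
n = √(2.002e+19 / (1e+12)³) rad/s ≈ 4.474e-09 rad/s.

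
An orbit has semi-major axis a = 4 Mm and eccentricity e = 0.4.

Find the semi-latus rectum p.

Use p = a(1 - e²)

Convert to SI: a = 4 Mm = 4e+06 m.
p = a (1 − e²).
p = 4e+06 · (1 − (0.4)²) = 4e+06 · 0.84 ≈ 3.36e+06 m = 3.36 Mm.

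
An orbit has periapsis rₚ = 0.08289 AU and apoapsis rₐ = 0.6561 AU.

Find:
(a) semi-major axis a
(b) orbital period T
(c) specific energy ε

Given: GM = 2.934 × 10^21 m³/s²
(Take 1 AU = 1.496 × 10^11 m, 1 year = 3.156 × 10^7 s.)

Convert to SI: rₚ = 0.08289 AU = 1.24003e+10 m; rₐ = 0.6561 AU = 9.81526e+10 m.
(a) a = (rₚ + rₐ)/2 = (1.24003e+10 + 9.81526e+10)/2 ≈ 5.528e+10 m
(b) With a = (rₚ + rₐ)/2 = 5.52765e+10 m, T = 2π √(a³/GM) = 2π √((5.52765e+10)³/2.934e+21) s ≈ 1.508e+06 s
(c) With a = (rₚ + rₐ)/2 = 5.52765e+10 m, ε = −GM/(2a) = −2.934e+21/(2 · 5.52765e+10) J/kg ≈ -2.654e+10 J/kg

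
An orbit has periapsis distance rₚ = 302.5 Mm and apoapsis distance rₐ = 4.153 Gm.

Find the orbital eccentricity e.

Convert to SI: rₚ = 302.5 Mm = 3.025e+08 m; rₐ = 4.153 Gm = 4.153e+09 m.
e = (rₐ − rₚ) / (rₐ + rₚ).
e = (4.153e+09 − 3.025e+08) / (4.153e+09 + 3.025e+08) = 3.8505e+09 / 4.4555e+09 ≈ 0.8642.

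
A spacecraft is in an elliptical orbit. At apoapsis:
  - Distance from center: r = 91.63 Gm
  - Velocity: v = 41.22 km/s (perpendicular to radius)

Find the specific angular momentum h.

Convert to SI: r = 91.63 Gm = 9.163e+10 m; v = 41.22 km/s = 41220 m/s.
With v perpendicular to r, h = r · v.
h = 9.163e+10 · 41220 m²/s ≈ 3.777e+15 m²/s.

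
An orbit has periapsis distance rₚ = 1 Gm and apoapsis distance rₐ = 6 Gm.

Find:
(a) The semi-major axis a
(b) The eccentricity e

Convert to SI: rₚ = 1 Gm = 1e+09 m; rₐ = 6 Gm = 6e+09 m.
(a) a = (rₚ + rₐ) / 2 = (1e+09 + 6e+09) / 2 ≈ 3.5e+09 m = 3.5 Gm.
(b) e = (rₐ − rₚ) / (rₐ + rₚ) = (6e+09 − 1e+09) / (6e+09 + 1e+09) ≈ 0.7143.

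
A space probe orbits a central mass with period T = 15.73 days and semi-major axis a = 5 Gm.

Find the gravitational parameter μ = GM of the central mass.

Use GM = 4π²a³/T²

Convert to SI: T = 15.73 days = 1.35907e+06 s; a = 5 Gm = 5e+09 m.
GM = 4π² · a³ / T².
GM = 4π² · (5e+09)³ / (1.35907e+06)² m³/s² ≈ 2.672e+18 m³/s² = 2.672 × 10^18 m³/s².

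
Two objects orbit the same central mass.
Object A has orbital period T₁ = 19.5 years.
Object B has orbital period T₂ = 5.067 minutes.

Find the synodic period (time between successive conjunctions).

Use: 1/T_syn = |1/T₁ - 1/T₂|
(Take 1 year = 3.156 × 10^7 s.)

Convert to SI: T₁ = 19.5 years = 6.1542e+08 s; T₂ = 5.067 minutes = 304.02 s.
T_syn = |T₁ · T₂ / (T₁ − T₂)|.
T_syn = |6.1542e+08 · 304.02 / (6.1542e+08 − 304.02)| s ≈ 304 s = 5.067 minutes.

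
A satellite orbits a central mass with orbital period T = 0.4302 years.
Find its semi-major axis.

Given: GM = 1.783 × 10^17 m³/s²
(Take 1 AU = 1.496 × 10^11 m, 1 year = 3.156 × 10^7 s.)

Convert to SI: T = 0.4302 years = 1.35771e+07 s.
Invert Kepler's third law: a = (GM · T² / (4π²))^(1/3).
Substituting T = 1.35771e+07 s and GM = 1.783e+17 m³/s²:
a = (1.783e+17 · (1.35771e+07)² / (4π²))^(1/3) m
a ≈ 9.407e+09 m = 0.06288 AU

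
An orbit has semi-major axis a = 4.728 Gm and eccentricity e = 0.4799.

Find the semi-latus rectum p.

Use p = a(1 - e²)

Convert to SI: a = 4.728 Gm = 4.728e+09 m.
p = a (1 − e²).
p = 4.728e+09 · (1 − (0.4799)²) = 4.728e+09 · 0.769696 ≈ 3.639e+09 m = 3.639 Gm.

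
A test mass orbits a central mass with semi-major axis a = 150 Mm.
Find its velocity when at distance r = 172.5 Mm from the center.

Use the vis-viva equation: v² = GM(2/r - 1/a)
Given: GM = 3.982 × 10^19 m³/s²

Convert to SI: a = 150 Mm = 1.5e+08 m; r = 172.5 Mm = 1.725e+08 m.
Vis-viva: v = √(GM · (2/r − 1/a)).
2/r − 1/a = 2/1.725e+08 − 1/1.5e+08 = 4.92754e-09 m⁻¹.
v = √(3.982e+19 · 4.92754e-09) m/s ≈ 4.43e+05 m/s = 443 km/s.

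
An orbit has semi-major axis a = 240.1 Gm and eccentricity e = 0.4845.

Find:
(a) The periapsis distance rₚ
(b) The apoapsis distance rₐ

Convert to SI: a = 240.1 Gm = 2.401e+11 m.
(a) rₚ = a(1 − e) = 2.401e+11 · (1 − 0.4845) = 2.401e+11 · 0.5155 ≈ 1.238e+11 m = 123.8 Gm.
(b) rₐ = a(1 + e) = 2.401e+11 · (1 + 0.4845) = 2.401e+11 · 1.4845 ≈ 3.564e+11 m = 356.4 Gm.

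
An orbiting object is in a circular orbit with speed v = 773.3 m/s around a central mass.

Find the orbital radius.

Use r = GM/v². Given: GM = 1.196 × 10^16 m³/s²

For a circular orbit, v² = GM / r, so r = GM / v².
r = 1.196e+16 / (773.3)² m ≈ 2e+10 m = 20 Gm.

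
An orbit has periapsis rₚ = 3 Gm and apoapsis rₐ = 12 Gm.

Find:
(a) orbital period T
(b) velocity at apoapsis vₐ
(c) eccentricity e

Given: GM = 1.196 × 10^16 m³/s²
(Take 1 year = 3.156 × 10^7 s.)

Convert to SI: rₚ = 3 Gm = 3e+09 m; rₐ = 12 Gm = 1.2e+10 m.
(a) With a = (rₚ + rₐ)/2 = 7.5e+09 m, T = 2π √(a³/GM) = 2π √((7.5e+09)³/1.196e+16) s ≈ 3.732e+07 s
(b) With a = (rₚ + rₐ)/2 = 7.5e+09 m, vₐ = √(GM (2/rₐ − 1/a)) = √(1.196e+16 · (2/1.2e+10 − 1/7.5e+09)) m/s ≈ 631.4 m/s
(c) e = (rₐ − rₚ)/(rₐ + rₚ) = (1.2e+10 − 3e+09)/(1.2e+10 + 3e+09) ≈ 0.6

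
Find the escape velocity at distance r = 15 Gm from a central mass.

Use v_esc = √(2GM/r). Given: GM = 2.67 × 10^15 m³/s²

Convert to SI: r = 15 Gm = 1.5e+10 m.
Escape velocity comes from setting total energy to zero: ½v² − GM/r = 0 ⇒ v_esc = √(2GM / r).
v_esc = √(2 · 2.67e+15 / 1.5e+10) m/s ≈ 596.7 m/s = 596.7 m/s.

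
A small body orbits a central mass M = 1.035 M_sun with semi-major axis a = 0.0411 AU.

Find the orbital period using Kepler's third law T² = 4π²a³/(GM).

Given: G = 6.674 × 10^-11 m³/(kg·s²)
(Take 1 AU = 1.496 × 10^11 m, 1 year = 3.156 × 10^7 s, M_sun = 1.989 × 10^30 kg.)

Convert to SI: a = 0.0411 AU = 6.14856e+09 m; M = 1.035 M_sun = 2.05861e+30 kg.
GM = G · M = 6.674e-11 · 2.05861e+30 = 1.37392e+20 m³/s².
Kepler's third law: T = 2π √(a³ / GM).
Substituting a = 6.14856e+09 m and GM = 1.37392e+20 m³/s²:
T = 2π √((6.14856e+09)³ / 1.37392e+20) s
T ≈ 2.584e+05 s = 0.008189 years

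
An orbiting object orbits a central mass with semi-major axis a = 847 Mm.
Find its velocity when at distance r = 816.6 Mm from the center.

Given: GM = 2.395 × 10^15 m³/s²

Convert to SI: a = 847 Mm = 8.47e+08 m; r = 816.6 Mm = 8.166e+08 m.
Vis-viva: v = √(GM · (2/r − 1/a)).
2/r − 1/a = 2/8.166e+08 − 1/8.47e+08 = 1.26854e-09 m⁻¹.
v = √(2.395e+15 · 1.26854e-09) m/s ≈ 1743 m/s = 1.743 km/s.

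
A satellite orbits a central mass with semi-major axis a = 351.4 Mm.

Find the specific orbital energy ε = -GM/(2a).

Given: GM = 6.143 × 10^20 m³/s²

Convert to SI: a = 351.4 Mm = 3.514e+08 m.
ε = −GM / (2a).
ε = −6.143e+20 / (2 · 3.514e+08) J/kg ≈ -8.741e+11 J/kg = -874.1 GJ/kg.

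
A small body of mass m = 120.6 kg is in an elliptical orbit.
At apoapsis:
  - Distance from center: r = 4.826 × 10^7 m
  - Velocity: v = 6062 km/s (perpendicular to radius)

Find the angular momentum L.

Convert to SI: v = 6062 km/s = 6.062e+06 m/s.
Since v is perpendicular to r, L = m · v · r.
L = 120.6 · 6.062e+06 · 4.826e+07 kg·m²/s ≈ 3.528e+16 kg·m²/s.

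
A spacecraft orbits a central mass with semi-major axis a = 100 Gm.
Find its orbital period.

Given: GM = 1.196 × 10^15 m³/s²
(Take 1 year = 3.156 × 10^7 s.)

Convert to SI: a = 100 Gm = 1e+11 m.
Kepler's third law: T = 2π √(a³ / GM).
Substituting a = 1e+11 m and GM = 1.196e+15 m³/s²:
T = 2π √((1e+11)³ / 1.196e+15) s
T ≈ 5.745e+09 s = 182 years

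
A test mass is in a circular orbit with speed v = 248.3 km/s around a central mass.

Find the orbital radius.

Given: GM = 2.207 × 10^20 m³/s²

Convert to SI: v = 248.3 km/s = 248300 m/s.
For a circular orbit, v² = GM / r, so r = GM / v².
r = 2.207e+20 / (248300)² m ≈ 3.58e+09 m = 3.58 × 10^9 m.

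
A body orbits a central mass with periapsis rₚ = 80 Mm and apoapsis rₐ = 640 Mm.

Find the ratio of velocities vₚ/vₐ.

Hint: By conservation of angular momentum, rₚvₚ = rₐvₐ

Convert to SI: rₚ = 80 Mm = 8e+07 m; rₐ = 640 Mm = 6.4e+08 m.
Conservation of angular momentum gives rₚvₚ = rₐvₐ, so vₚ/vₐ = rₐ/rₚ.
vₚ/vₐ = 6.4e+08 / 8e+07 ≈ 8.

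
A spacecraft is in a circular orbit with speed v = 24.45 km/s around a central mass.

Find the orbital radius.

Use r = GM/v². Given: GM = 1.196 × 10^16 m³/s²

Convert to SI: v = 24.45 km/s = 24450 m/s.
For a circular orbit, v² = GM / r, so r = GM / v².
r = 1.196e+16 / (24450)² m ≈ 2.001e+07 m = 20.01 Mm.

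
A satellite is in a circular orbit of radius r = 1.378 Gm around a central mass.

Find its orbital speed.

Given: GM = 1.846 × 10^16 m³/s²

Convert to SI: r = 1.378 Gm = 1.378e+09 m.
For a circular orbit, gravity supplies the centripetal force, so v = √(GM / r).
v = √(1.846e+16 / 1.378e+09) m/s ≈ 3660 m/s = 3.66 km/s.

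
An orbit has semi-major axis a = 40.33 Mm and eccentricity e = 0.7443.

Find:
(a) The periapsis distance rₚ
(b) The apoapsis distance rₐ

Convert to SI: a = 40.33 Mm = 4.033e+07 m.
(a) rₚ = a(1 − e) = 4.033e+07 · (1 − 0.7443) = 4.033e+07 · 0.2557 ≈ 1.031e+07 m = 10.31 Mm.
(b) rₐ = a(1 + e) = 4.033e+07 · (1 + 0.7443) = 4.033e+07 · 1.7443 ≈ 7.035e+07 m = 70.35 Mm.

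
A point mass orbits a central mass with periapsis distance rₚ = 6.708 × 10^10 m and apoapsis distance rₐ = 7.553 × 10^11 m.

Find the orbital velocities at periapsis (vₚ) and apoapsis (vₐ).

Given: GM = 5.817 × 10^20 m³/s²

Use the vis-viva equation v² = GM(2/r − 1/a) with a = (rₚ + rₐ)/2 = (6.708e+10 + 7.553e+11)/2 = 4.1119e+11 m.
vₚ = √(GM · (2/rₚ − 1/a)) = √(5.817e+20 · (2/6.708e+10 − 1/4.1119e+11)) m/s ≈ 1.262e+05 m/s = 126.2 km/s.
vₐ = √(GM · (2/rₐ − 1/a)) = √(5.817e+20 · (2/7.553e+11 − 1/4.1119e+11)) m/s ≈ 1.121e+04 m/s = 11.21 km/s.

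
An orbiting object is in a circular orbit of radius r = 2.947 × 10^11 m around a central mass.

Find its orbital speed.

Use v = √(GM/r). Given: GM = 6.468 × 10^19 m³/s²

For a circular orbit, gravity supplies the centripetal force, so v = √(GM / r).
v = √(6.468e+19 / 2.947e+11) m/s ≈ 1.481e+04 m/s = 14.81 km/s.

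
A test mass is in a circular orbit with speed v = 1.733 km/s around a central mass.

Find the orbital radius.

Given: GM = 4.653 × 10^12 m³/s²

Convert to SI: v = 1.733 km/s = 1733 m/s.
For a circular orbit, v² = GM / r, so r = GM / v².
r = 4.653e+12 / (1733)² m ≈ 1.549e+06 m = 1.549 Mm.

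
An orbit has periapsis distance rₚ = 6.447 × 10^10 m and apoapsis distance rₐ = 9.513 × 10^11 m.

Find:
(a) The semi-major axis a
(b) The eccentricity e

(a) a = (rₚ + rₐ) / 2 = (6.447e+10 + 9.513e+11) / 2 ≈ 5.079e+11 m = 5.079 × 10^11 m.
(b) e = (rₐ − rₚ) / (rₐ + rₚ) = (9.513e+11 − 6.447e+10) / (9.513e+11 + 6.447e+10) ≈ 0.8731.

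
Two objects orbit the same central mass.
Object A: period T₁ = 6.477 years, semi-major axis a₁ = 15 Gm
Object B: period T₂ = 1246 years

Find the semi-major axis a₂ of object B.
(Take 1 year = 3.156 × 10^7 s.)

Convert to SI: T₁ = 6.477 years = 2.04414e+08 s; a₁ = 15 Gm = 1.5e+10 m; T₂ = 1246 years = 3.93238e+10 s.
Kepler's third law: (T₁/T₂)² = (a₁/a₂)³ ⇒ a₂ = a₁ · (T₂/T₁)^(2/3).
T₂/T₁ = 3.93238e+10 / 2.04414e+08 = 192.373.
a₂ = 1.5e+10 · (192.373)^(2/3) m ≈ 4.999e+11 m = 499.9 Gm.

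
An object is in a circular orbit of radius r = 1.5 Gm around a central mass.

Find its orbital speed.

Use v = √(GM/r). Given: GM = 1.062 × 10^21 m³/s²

Convert to SI: r = 1.5 Gm = 1.5e+09 m.
For a circular orbit, gravity supplies the centripetal force, so v = √(GM / r).
v = √(1.062e+21 / 1.5e+09) m/s ≈ 8.414e+05 m/s = 841.4 km/s.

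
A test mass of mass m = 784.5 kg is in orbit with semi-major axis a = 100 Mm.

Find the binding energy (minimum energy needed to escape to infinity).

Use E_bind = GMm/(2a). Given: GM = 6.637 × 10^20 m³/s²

Convert to SI: a = 100 Mm = 1e+08 m.
Total orbital energy is E = −GMm/(2a); binding energy is E_bind = −E = GMm/(2a).
E_bind = 6.637e+20 · 784.5 / (2 · 1e+08) J ≈ 2.603e+15 J = 2.603 PJ.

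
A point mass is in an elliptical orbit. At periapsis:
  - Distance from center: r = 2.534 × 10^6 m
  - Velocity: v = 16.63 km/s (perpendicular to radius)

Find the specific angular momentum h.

Convert to SI: v = 16.63 km/s = 16630 m/s.
With v perpendicular to r, h = r · v.
h = 2.534e+06 · 16630 m²/s ≈ 4.214e+10 m²/s.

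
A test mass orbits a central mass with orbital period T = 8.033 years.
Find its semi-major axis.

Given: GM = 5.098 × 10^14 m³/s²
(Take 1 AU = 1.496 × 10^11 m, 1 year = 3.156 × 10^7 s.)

Convert to SI: T = 8.033 years = 2.53521e+08 s.
Invert Kepler's third law: a = (GM · T² / (4π²))^(1/3).
Substituting T = 2.53521e+08 s and GM = 5.098e+14 m³/s²:
a = (5.098e+14 · (2.53521e+08)² / (4π²))^(1/3) m
a ≈ 9.398e+09 m = 0.06282 AU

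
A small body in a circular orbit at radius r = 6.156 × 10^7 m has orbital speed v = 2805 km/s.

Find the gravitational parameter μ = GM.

Convert to SI: v = 2805 km/s = 2.805e+06 m/s.
For a circular orbit v² = GM/r, so GM = v² · r.
GM = (2.805e+06)² · 6.156e+07 m³/s² ≈ 4.844e+20 m³/s² = 4.844 × 10^20 m³/s².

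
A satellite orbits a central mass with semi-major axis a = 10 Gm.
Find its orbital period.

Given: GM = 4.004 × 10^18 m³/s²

Convert to SI: a = 10 Gm = 1e+10 m.
Kepler's third law: T = 2π √(a³ / GM).
Substituting a = 1e+10 m and GM = 4.004e+18 m³/s²:
T = 2π √((1e+10)³ / 4.004e+18) s
T ≈ 3.14e+06 s = 36.34 days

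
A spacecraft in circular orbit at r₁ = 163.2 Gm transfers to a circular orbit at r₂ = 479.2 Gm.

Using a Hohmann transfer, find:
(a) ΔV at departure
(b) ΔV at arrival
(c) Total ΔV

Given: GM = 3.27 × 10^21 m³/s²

Convert to SI: r₁ = 163.2 Gm = 1.632e+11 m; r₂ = 479.2 Gm = 4.792e+11 m.
Transfer semi-major axis: a_t = (r₁ + r₂)/2 = (1.632e+11 + 4.792e+11)/2 = 3.212e+11 m.
Circular speeds: v₁ = √(GM/r₁) = 141551 m/s, v₂ = √(GM/r₂) = 82606.7 m/s.
Transfer speeds (vis-viva v² = GM(2/r − 1/a_t)): v₁ᵗ = 172896 m/s, v₂ᵗ = 58882.7 m/s.
(a) ΔV₁ = |v₁ᵗ − v₁| ≈ 3.134e+04 m/s = 31.34 km/s.
(b) ΔV₂ = |v₂ − v₂ᵗ| ≈ 2.372e+04 m/s = 23.72 km/s.
(c) ΔV_total = ΔV₁ + ΔV₂ ≈ 5.507e+04 m/s = 55.07 km/s.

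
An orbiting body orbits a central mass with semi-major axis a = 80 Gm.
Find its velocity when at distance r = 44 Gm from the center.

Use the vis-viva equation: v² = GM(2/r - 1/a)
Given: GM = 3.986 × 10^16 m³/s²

Convert to SI: a = 80 Gm = 8e+10 m; r = 44 Gm = 4.4e+10 m.
Vis-viva: v = √(GM · (2/r − 1/a)).
2/r − 1/a = 2/4.4e+10 − 1/8e+10 = 3.29545e-11 m⁻¹.
v = √(3.986e+16 · 3.29545e-11) m/s ≈ 1146 m/s = 1.146 km/s.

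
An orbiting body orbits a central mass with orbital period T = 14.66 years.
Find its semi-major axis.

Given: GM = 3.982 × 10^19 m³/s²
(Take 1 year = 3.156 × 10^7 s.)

Convert to SI: T = 14.66 years = 4.6267e+08 s.
Invert Kepler's third law: a = (GM · T² / (4π²))^(1/3).
Substituting T = 4.6267e+08 s and GM = 3.982e+19 m³/s²:
a = (3.982e+19 · (4.6267e+08)² / (4π²))^(1/3) m
a ≈ 5.999e+11 m = 599.9 Gm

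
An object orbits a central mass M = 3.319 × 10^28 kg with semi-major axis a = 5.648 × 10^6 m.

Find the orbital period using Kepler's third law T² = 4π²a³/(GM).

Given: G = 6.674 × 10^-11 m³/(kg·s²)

GM = G · M = 6.674e-11 · 3.319e+28 = 2.2151e+18 m³/s².
Kepler's third law: T = 2π √(a³ / GM).
Substituting a = 5.648e+06 m and GM = 2.2151e+18 m³/s²:
T = 2π √((5.648e+06)³ / 2.2151e+18) s
T ≈ 56.67 s = 56.67 seconds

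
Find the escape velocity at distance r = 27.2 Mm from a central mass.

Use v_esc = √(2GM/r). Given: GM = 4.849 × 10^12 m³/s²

Convert to SI: r = 27.2 Mm = 2.72e+07 m.
Escape velocity comes from setting total energy to zero: ½v² − GM/r = 0 ⇒ v_esc = √(2GM / r).
v_esc = √(2 · 4.849e+12 / 2.72e+07) m/s ≈ 597.1 m/s = 597.1 m/s.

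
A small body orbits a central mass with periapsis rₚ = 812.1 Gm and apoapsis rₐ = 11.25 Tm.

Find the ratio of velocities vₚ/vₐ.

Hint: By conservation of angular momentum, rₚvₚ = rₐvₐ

Convert to SI: rₚ = 812.1 Gm = 8.121e+11 m; rₐ = 11.25 Tm = 1.125e+13 m.
Conservation of angular momentum gives rₚvₚ = rₐvₐ, so vₚ/vₐ = rₐ/rₚ.
vₚ/vₐ = 1.125e+13 / 8.121e+11 ≈ 13.85.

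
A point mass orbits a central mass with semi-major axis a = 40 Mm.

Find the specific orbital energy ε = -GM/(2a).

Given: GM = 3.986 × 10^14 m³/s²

Convert to SI: a = 40 Mm = 4e+07 m.
ε = −GM / (2a).
ε = −3.986e+14 / (2 · 4e+07) J/kg ≈ -4.982e+06 J/kg = -4.982 MJ/kg.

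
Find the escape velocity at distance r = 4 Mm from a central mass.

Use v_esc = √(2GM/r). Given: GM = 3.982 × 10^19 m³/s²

Convert to SI: r = 4 Mm = 4e+06 m.
Escape velocity comes from setting total energy to zero: ½v² − GM/r = 0 ⇒ v_esc = √(2GM / r).
v_esc = √(2 · 3.982e+19 / 4e+06) m/s ≈ 4.462e+06 m/s = 4462 km/s.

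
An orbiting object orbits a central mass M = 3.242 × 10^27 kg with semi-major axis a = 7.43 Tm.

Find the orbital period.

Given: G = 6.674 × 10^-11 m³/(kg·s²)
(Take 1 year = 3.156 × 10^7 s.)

Convert to SI: a = 7.43 Tm = 7.43e+12 m.
GM = G · M = 6.674e-11 · 3.242e+27 = 2.16371e+17 m³/s².
Kepler's third law: T = 2π √(a³ / GM).
Substituting a = 7.43e+12 m and GM = 2.16371e+17 m³/s²:
T = 2π √((7.43e+12)³ / 2.16371e+17) s
T ≈ 2.736e+11 s = 8668 years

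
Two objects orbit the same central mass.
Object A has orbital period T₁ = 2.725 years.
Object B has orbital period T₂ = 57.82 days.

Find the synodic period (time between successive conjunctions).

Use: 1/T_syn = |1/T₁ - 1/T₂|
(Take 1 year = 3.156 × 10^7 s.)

Convert to SI: T₁ = 2.725 years = 8.6001e+07 s; T₂ = 57.82 days = 4.99565e+06 s.
T_syn = |T₁ · T₂ / (T₁ − T₂)|.
T_syn = |8.6001e+07 · 4.99565e+06 / (8.6001e+07 − 4.99565e+06)| s ≈ 5.304e+06 s = 61.39 days.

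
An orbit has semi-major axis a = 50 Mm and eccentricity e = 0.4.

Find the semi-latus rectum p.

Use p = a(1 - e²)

Convert to SI: a = 50 Mm = 5e+07 m.
p = a (1 − e²).
p = 5e+07 · (1 − (0.4)²) = 5e+07 · 0.84 ≈ 4.2e+07 m = 42 Mm.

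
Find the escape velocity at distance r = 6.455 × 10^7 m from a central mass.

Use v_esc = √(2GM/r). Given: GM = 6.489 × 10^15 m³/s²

Escape velocity comes from setting total energy to zero: ½v² − GM/r = 0 ⇒ v_esc = √(2GM / r).
v_esc = √(2 · 6.489e+15 / 6.455e+07) m/s ≈ 1.418e+04 m/s = 14.18 km/s.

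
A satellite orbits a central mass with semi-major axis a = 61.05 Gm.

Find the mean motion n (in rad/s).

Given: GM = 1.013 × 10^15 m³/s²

Convert to SI: a = 61.05 Gm = 6.105e+10 m.
n = √(GM / a³).
n = √(1.013e+15 / (6.105e+10)³) rad/s ≈ 2.11e-09 rad/s.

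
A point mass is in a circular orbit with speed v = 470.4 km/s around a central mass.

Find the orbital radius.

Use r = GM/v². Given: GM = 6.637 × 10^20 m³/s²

Convert to SI: v = 470.4 km/s = 470400 m/s.
For a circular orbit, v² = GM / r, so r = GM / v².
r = 6.637e+20 / (470400)² m ≈ 2.999e+09 m = 2.999 Gm.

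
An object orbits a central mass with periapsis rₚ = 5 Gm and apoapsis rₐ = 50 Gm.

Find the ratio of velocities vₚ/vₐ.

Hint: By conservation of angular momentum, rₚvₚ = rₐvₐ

Convert to SI: rₚ = 5 Gm = 5e+09 m; rₐ = 50 Gm = 5e+10 m.
Conservation of angular momentum gives rₚvₚ = rₐvₐ, so vₚ/vₐ = rₐ/rₚ.
vₚ/vₐ = 5e+10 / 5e+09 ≈ 10.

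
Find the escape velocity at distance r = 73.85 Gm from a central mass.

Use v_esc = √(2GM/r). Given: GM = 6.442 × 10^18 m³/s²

Convert to SI: r = 73.85 Gm = 7.385e+10 m.
Escape velocity comes from setting total energy to zero: ½v² − GM/r = 0 ⇒ v_esc = √(2GM / r).
v_esc = √(2 · 6.442e+18 / 7.385e+10) m/s ≈ 1.321e+04 m/s = 13.21 km/s.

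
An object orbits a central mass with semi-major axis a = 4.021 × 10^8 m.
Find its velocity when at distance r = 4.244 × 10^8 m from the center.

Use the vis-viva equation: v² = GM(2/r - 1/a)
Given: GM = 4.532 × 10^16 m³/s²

Vis-viva: v = √(GM · (2/r − 1/a)).
2/r − 1/a = 2/4.244e+08 − 1/4.021e+08 = 2.22559e-09 m⁻¹.
v = √(4.532e+16 · 2.22559e-09) m/s ≈ 1.004e+04 m/s = 10.04 km/s.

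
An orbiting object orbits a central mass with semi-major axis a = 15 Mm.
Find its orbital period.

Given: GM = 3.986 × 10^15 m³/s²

Convert to SI: a = 15 Mm = 1.5e+07 m.
Kepler's third law: T = 2π √(a³ / GM).
Substituting a = 1.5e+07 m and GM = 3.986e+15 m³/s²:
T = 2π √((1.5e+07)³ / 3.986e+15) s
T ≈ 5782 s = 1.606 hours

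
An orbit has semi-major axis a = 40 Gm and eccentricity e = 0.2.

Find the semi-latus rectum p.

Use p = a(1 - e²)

Convert to SI: a = 40 Gm = 4e+10 m.
p = a (1 − e²).
p = 4e+10 · (1 − (0.2)²) = 4e+10 · 0.96 ≈ 3.84e+10 m = 38.4 Gm.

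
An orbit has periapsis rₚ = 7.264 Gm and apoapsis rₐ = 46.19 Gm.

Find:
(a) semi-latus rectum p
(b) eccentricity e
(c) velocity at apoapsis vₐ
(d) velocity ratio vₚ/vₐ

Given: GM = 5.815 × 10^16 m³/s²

Convert to SI: rₚ = 7.264 Gm = 7.264e+09 m; rₐ = 46.19 Gm = 4.619e+10 m.
(a) From a = (rₚ + rₐ)/2 = 2.6727e+10 m and e = (rₐ − rₚ)/(rₐ + rₚ) = 0.728215, p = a(1 − e²) = 2.6727e+10 · (1 − (0.728215)²) ≈ 1.255e+10 m
(b) e = (rₐ − rₚ)/(rₐ + rₚ) = (4.619e+10 − 7.264e+09)/(4.619e+10 + 7.264e+09) ≈ 0.7282
(c) With a = (rₚ + rₐ)/2 = 2.6727e+10 m, vₐ = √(GM (2/rₐ − 1/a)) = √(5.815e+16 · (2/4.619e+10 − 1/2.6727e+10)) m/s ≈ 584.9 m/s
(d) Conservation of angular momentum (rₚvₚ = rₐvₐ) gives vₚ/vₐ = rₐ/rₚ = 4.619e+10/7.264e+09 ≈ 6.359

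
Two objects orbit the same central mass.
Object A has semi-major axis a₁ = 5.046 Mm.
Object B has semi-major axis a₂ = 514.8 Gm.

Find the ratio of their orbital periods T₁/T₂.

Convert to SI: a₁ = 5.046 Mm = 5.046e+06 m; a₂ = 514.8 Gm = 5.148e+11 m.
From Kepler's third law, (T₁/T₂)² = (a₁/a₂)³, so T₁/T₂ = (a₁/a₂)^(3/2).
a₁/a₂ = 5.046e+06 / 5.148e+11 = 9.80186e-06.
T₁/T₂ = (9.80186e-06)^(3/2) ≈ 3.069e-08.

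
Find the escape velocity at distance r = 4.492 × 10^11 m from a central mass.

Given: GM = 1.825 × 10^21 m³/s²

Escape velocity comes from setting total energy to zero: ½v² − GM/r = 0 ⇒ v_esc = √(2GM / r).
v_esc = √(2 · 1.825e+21 / 4.492e+11) m/s ≈ 9.014e+04 m/s = 90.14 km/s.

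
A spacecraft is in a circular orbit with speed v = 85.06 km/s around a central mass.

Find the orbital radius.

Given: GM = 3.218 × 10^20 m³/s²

Convert to SI: v = 85.06 km/s = 85060 m/s.
For a circular orbit, v² = GM / r, so r = GM / v².
r = 3.218e+20 / (85060)² m ≈ 4.448e+10 m = 44.48 Gm.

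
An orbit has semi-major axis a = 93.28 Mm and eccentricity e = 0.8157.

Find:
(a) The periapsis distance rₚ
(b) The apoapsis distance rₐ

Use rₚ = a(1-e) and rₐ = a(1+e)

Convert to SI: a = 93.28 Mm = 9.328e+07 m.
(a) rₚ = a(1 − e) = 9.328e+07 · (1 − 0.8157) = 9.328e+07 · 0.1843 ≈ 1.719e+07 m = 17.19 Mm.
(b) rₐ = a(1 + e) = 9.328e+07 · (1 + 0.8157) = 9.328e+07 · 1.8157 ≈ 1.694e+08 m = 169.4 Mm.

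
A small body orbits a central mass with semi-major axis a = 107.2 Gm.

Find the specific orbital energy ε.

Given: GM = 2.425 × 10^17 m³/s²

Convert to SI: a = 107.2 Gm = 1.072e+11 m.
ε = −GM / (2a).
ε = −2.425e+17 / (2 · 1.072e+11) J/kg ≈ -1.131e+06 J/kg = -1.131 MJ/kg.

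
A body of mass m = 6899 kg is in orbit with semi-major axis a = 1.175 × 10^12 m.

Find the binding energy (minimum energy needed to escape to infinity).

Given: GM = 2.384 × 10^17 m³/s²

Total orbital energy is E = −GMm/(2a); binding energy is E_bind = −E = GMm/(2a).
E_bind = 2.384e+17 · 6899 / (2 · 1.175e+12) J ≈ 6.999e+08 J = 699.9 MJ.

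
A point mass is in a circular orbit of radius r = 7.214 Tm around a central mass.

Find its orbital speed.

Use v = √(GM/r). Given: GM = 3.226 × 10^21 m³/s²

Convert to SI: r = 7.214 Tm = 7.214e+12 m.
For a circular orbit, gravity supplies the centripetal force, so v = √(GM / r).
v = √(3.226e+21 / 7.214e+12) m/s ≈ 2.115e+04 m/s = 21.15 km/s.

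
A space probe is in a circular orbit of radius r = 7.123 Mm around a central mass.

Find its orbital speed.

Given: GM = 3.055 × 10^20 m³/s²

Convert to SI: r = 7.123 Mm = 7.123e+06 m.
For a circular orbit, gravity supplies the centripetal force, so v = √(GM / r).
v = √(3.055e+20 / 7.123e+06) m/s ≈ 6.549e+06 m/s = 6549 km/s.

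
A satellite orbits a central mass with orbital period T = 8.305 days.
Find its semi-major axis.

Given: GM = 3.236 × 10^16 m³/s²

Convert to SI: T = 8.305 days = 717552 s.
Invert Kepler's third law: a = (GM · T² / (4π²))^(1/3).
Substituting T = 717552 s and GM = 3.236e+16 m³/s²:
a = (3.236e+16 · (717552)² / (4π²))^(1/3) m
a ≈ 7.501e+08 m = 750.1 Mm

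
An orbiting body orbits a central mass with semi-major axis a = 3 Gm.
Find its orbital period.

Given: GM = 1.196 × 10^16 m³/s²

Convert to SI: a = 3 Gm = 3e+09 m.
Kepler's third law: T = 2π √(a³ / GM).
Substituting a = 3e+09 m and GM = 1.196e+16 m³/s²:
T = 2π √((3e+09)³ / 1.196e+16) s
T ≈ 9.441e+06 s = 109.3 days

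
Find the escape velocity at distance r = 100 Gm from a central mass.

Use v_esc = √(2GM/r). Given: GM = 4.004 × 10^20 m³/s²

Convert to SI: r = 100 Gm = 1e+11 m.
Escape velocity comes from setting total energy to zero: ½v² − GM/r = 0 ⇒ v_esc = √(2GM / r).
v_esc = √(2 · 4.004e+20 / 1e+11) m/s ≈ 8.949e+04 m/s = 89.49 km/s.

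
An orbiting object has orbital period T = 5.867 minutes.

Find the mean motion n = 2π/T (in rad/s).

Convert to SI: T = 5.867 minutes = 352.02 s.
n = 2π / T.
n = 2π / 352.02 s ≈ 0.01785 rad/s.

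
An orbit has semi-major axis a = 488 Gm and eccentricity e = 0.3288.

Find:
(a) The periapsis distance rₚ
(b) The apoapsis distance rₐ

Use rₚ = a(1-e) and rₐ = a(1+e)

Convert to SI: a = 488 Gm = 4.88e+11 m.
(a) rₚ = a(1 − e) = 4.88e+11 · (1 − 0.3288) = 4.88e+11 · 0.6712 ≈ 3.275e+11 m = 327.5 Gm.
(b) rₐ = a(1 + e) = 4.88e+11 · (1 + 0.3288) = 4.88e+11 · 1.3288 ≈ 6.485e+11 m = 648.5 Gm.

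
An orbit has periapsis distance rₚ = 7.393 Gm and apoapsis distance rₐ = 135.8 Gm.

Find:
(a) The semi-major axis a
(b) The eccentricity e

Convert to SI: rₚ = 7.393 Gm = 7.393e+09 m; rₐ = 135.8 Gm = 1.358e+11 m.
(a) a = (rₚ + rₐ) / 2 = (7.393e+09 + 1.358e+11) / 2 ≈ 7.16e+10 m = 71.6 Gm.
(b) e = (rₐ − rₚ) / (rₐ + rₚ) = (1.358e+11 − 7.393e+09) / (1.358e+11 + 7.393e+09) ≈ 0.8967.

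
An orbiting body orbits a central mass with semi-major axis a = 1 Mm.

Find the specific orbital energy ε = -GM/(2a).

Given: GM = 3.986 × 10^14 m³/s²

Convert to SI: a = 1 Mm = 1e+06 m.
ε = −GM / (2a).
ε = −3.986e+14 / (2 · 1e+06) J/kg ≈ -1.993e+08 J/kg = -199.3 MJ/kg.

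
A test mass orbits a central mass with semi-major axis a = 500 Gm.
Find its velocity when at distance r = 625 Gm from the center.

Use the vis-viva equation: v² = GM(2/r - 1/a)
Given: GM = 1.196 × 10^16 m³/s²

Convert to SI: a = 500 Gm = 5e+11 m; r = 625 Gm = 6.25e+11 m.
Vis-viva: v = √(GM · (2/r − 1/a)).
2/r − 1/a = 2/6.25e+11 − 1/5e+11 = 1.2e-12 m⁻¹.
v = √(1.196e+16 · 1.2e-12) m/s ≈ 119.8 m/s = 119.8 m/s.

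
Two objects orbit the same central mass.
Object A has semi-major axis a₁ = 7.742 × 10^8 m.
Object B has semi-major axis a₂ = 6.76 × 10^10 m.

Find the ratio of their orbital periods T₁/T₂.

From Kepler's third law, (T₁/T₂)² = (a₁/a₂)³, so T₁/T₂ = (a₁/a₂)^(3/2).
a₁/a₂ = 7.742e+08 / 6.76e+10 = 0.0114527.
T₁/T₂ = (0.0114527)^(3/2) ≈ 0.001226.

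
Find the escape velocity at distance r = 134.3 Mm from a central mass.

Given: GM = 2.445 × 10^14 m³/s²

Convert to SI: r = 134.3 Mm = 1.343e+08 m.
Escape velocity comes from setting total energy to zero: ½v² − GM/r = 0 ⇒ v_esc = √(2GM / r).
v_esc = √(2 · 2.445e+14 / 1.343e+08) m/s ≈ 1908 m/s = 1.908 km/s.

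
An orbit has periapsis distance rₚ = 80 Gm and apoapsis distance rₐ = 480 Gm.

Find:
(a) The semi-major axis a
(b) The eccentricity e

Convert to SI: rₚ = 80 Gm = 8e+10 m; rₐ = 480 Gm = 4.8e+11 m.
(a) a = (rₚ + rₐ) / 2 = (8e+10 + 4.8e+11) / 2 ≈ 2.8e+11 m = 280 Gm.
(b) e = (rₐ − rₚ) / (rₐ + rₚ) = (4.8e+11 − 8e+10) / (4.8e+11 + 8e+10) ≈ 0.7143.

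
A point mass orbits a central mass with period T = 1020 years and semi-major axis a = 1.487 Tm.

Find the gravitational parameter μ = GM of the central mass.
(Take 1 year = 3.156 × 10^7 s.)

Convert to SI: T = 1020 years = 3.21912e+10 s; a = 1.487 Tm = 1.487e+12 m.
GM = 4π² · a³ / T².
GM = 4π² · (1.487e+12)³ / (3.21912e+10)² m³/s² ≈ 1.253e+17 m³/s² = 1.253 × 10^17 m³/s².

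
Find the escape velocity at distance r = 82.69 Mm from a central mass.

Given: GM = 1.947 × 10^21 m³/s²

Convert to SI: r = 82.69 Mm = 8.269e+07 m.
Escape velocity comes from setting total energy to zero: ½v² − GM/r = 0 ⇒ v_esc = √(2GM / r).
v_esc = √(2 · 1.947e+21 / 8.269e+07) m/s ≈ 6.862e+06 m/s = 6862 km/s.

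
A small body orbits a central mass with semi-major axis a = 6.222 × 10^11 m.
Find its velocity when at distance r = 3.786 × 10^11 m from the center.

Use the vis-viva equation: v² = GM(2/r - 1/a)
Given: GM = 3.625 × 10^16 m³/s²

Vis-viva: v = √(GM · (2/r − 1/a)).
2/r − 1/a = 2/3.786e+11 − 1/6.222e+11 = 3.67542e-12 m⁻¹.
v = √(3.625e+16 · 3.67542e-12) m/s ≈ 365 m/s = 365 m/s.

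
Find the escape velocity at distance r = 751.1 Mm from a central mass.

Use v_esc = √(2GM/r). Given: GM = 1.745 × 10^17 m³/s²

Convert to SI: r = 751.1 Mm = 7.511e+08 m.
Escape velocity comes from setting total energy to zero: ½v² − GM/r = 0 ⇒ v_esc = √(2GM / r).
v_esc = √(2 · 1.745e+17 / 7.511e+08) m/s ≈ 2.156e+04 m/s = 21.56 km/s.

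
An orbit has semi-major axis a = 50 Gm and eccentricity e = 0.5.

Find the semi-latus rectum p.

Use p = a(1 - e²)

Convert to SI: a = 50 Gm = 5e+10 m.
p = a (1 − e²).
p = 5e+10 · (1 − (0.5)²) = 5e+10 · 0.75 ≈ 3.75e+10 m = 37.5 Gm.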